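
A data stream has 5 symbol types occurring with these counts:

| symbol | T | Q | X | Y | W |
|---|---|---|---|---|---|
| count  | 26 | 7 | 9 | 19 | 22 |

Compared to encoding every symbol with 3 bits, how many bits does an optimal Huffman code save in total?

67

Fixed-length: 3 bits × 83 symbols = 249 bits.
Huffman merges:
Q(7) + X(9) → 16
16 + Y(19) → 35
W(22) + T(26) → 48
35 + 48 → 83
Huffman total = 16 + 35 + 48 + 83 = 182 bits.
Saving = 249 − 182 = 67 bits.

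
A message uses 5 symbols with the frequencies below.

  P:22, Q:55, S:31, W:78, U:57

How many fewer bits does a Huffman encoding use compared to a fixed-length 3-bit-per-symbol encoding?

190

Fixed-length: 3 bits × 243 symbols = 729 bits.
Huffman merges:
combine P(22), S(31) → 53
combine 53, Q(55) → 108
combine U(57), W(78) → 135
combine 108, 135 → 243
Huffman total = 53 + 108 + 135 + 243 = 539 bits.
Saving = 729 − 539 = 190 bits.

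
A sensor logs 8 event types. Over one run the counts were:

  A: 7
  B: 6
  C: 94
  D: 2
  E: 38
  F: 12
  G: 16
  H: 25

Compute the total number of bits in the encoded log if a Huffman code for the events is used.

Merge the two smallest weights repeatedly:
merge D(2) and B(6): 8
merge A(7) and 8: 15
merge F(12) and 15: 27
merge G(16) and H(25): 41
merge 27 and E(38): 65
merge 41 and 65: 106
merge C(94) and 106: 200
The encoded length is the sum of every internal node's weight: 8 + 15 + 27 + 41 + 65 + 106 + 200 = 462 bits.

462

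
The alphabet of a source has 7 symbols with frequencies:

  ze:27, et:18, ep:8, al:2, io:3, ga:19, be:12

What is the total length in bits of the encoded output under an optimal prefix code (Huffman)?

Merge the two smallest weights repeatedly:
al(2) + io(3) → 5
5 + ep(8) → 13
be(12) + 13 → 25
et(18) + ga(19) → 37
25 + ze(27) → 52
37 + 52 → 89
Each symbol's bit-cost is frequency × depth; summing gives 221 bits (equivalently 5 + 13 + 25 + 37 + 52 + 89).

221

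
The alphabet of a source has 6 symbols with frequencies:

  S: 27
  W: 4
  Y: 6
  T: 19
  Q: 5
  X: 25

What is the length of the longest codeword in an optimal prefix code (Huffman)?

Merge the two lowest-weight nodes at each step:
merge W(4) and Q(5): 9
merge Y(6) and 9: 15
merge 15 and T(19): 34
merge X(25) and S(27): 52
merge 34 and 52: 86
Maximum depth reached is 4.

4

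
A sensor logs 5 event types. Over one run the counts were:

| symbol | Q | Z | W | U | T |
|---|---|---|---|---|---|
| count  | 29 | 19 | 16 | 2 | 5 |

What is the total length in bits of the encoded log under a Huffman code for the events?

143

Merge the two smallest weights repeatedly:
merge U(2) and T(5): 7
merge 7 and W(16): 23
merge Z(19) and 23: 42
merge Q(29) and 42: 71
Each symbol's bit-cost is frequency × depth; summing gives 143 bits (equivalently 7 + 23 + 42 + 71).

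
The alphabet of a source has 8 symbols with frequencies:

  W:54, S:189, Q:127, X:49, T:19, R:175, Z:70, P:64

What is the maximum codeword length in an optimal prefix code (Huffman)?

Merge the two lowest-weight nodes at each step:
T(19) + X(49) → 68
W(54) + P(64) → 118
68 + Z(70) → 138
118 + Q(127) → 245
138 + R(175) → 313
S(189) + 245 → 434
313 + 434 → 747
Maximum depth reached is 4.

4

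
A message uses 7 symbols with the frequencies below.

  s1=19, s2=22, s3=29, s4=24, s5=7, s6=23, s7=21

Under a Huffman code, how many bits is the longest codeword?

Merge the two lowest-weight nodes at each step:
combine s5(7), s1(19) → 26
combine s7(21), s2(22) → 43
combine s6(23), s4(24) → 47
combine 26, s3(29) → 55
combine 43, 47 → 90
combine 55, 90 → 145
The first pair merged (s5, s1) ends up deepest, at depth 3.

3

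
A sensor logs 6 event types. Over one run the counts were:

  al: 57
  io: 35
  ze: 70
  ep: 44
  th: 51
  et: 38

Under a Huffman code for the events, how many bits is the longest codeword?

Merge the two lowest-weight nodes at each step:
io(35) + et(38) → 73
ep(44) + th(51) → 95
al(57) + ze(70) → 127
73 + 95 → 168
127 + 168 → 295
The first pair merged (io, et) ends up deepest, at depth 3.

3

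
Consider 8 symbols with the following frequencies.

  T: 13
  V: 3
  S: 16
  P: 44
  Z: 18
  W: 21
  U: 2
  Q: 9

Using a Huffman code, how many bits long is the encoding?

Build the Huffman tree bottom-up:
U(2) + V(3) → 5
5 + Q(9) → 14
T(13) + 14 → 27
S(16) + Z(18) → 34
W(21) + 27 → 48
34 + P(44) → 78
48 + 78 → 126
Total encoded bits = sum of merged weights = 5 + 14 + 27 + 34 + 48 + 78 + 126 = 332.

332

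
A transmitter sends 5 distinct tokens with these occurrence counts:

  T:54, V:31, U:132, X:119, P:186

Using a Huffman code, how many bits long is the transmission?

1129

Greedily combine the two least-frequent nodes:
merge V(31) and T(54): 85
merge 85 and X(119): 204
merge U(132) and P(186): 318
merge 204 and 318: 522
Total encoded bits = sum of merged weights = 85 + 204 + 318 + 522 = 1129.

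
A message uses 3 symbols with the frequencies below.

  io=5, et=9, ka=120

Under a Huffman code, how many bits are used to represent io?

Huffman merges, smallest pair first:
merge io(5) and et(9): 14
merge 14 and ka(120): 134
The subtree containing io is merged 2 times, so code length = 2.

2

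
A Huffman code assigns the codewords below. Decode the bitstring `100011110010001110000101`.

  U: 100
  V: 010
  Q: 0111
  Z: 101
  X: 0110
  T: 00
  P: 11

Read left to right; each codeword is recognised as soon as it completes (prefix code):
  100→U | 0111→Q | 100→U | 100→U | 0111→Q | 00→T | 00→T | 101→Z
Decoded message: UQUUQTTZ

UQUUQTTZ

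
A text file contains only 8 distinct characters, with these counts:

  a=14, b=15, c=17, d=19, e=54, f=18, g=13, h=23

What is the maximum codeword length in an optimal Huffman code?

Merge the two lowest-weight nodes at each step:
merge g(13) and a(14): 27
merge b(15) and c(17): 32
merge f(18) and d(19): 37
merge h(23) and 27: 50
merge 32 and 37: 69
merge 50 and e(54): 104
merge 69 and 104: 173
The first pair merged (g, a) ends up deepest, at depth 4.

4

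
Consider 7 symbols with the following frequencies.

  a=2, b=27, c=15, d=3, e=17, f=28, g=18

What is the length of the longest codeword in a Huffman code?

Merge the two lowest-weight nodes at each step:
merge a(2) and d(3): 5
merge 5 and c(15): 20
merge e(17) and g(18): 35
merge 20 and b(27): 47
merge f(28) and 35: 63
merge 47 and 63: 110
The first pair merged (a, d) ends up deepest, at depth 4.

4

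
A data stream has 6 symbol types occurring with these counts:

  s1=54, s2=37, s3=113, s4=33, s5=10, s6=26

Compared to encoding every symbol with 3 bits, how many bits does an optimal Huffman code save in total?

Fixed-length: 3 bits × 273 symbols = 819 bits.
Huffman merges:
merge s5(10) and s6(26): 36
merge s4(33) and 36: 69
merge s2(37) and s1(54): 91
merge 69 and 91: 160
merge s3(113) and 160: 273
Huffman total = 36 + 69 + 91 + 160 + 273 = 629 bits.
Saving = 819 − 629 = 190 bits.

190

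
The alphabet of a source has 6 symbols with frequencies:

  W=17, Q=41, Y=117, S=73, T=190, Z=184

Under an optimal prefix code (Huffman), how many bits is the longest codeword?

4

Merge the two lowest-weight nodes at each step:
W(17) + Q(41) → 58
58 + S(73) → 131
Y(117) + 131 → 248
Z(184) + T(190) → 374
248 + 374 → 622
Maximum depth reached is 4.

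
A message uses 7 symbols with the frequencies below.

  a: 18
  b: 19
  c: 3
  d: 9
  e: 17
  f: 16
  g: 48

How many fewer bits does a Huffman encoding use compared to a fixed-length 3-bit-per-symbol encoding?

56

Fixed-length: 3 bits × 130 symbols = 390 bits.
Huffman merges:
combine c(3), d(9) → 12
combine 12, f(16) → 28
combine e(17), a(18) → 35
combine b(19), 28 → 47
combine 35, 47 → 82
combine g(48), 82 → 130
Huffman total = 12 + 28 + 35 + 47 + 82 + 130 = 334 bits.
Saving = 390 − 334 = 56 bits.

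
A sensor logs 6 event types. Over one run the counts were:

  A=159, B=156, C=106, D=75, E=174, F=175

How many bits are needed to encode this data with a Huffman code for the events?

Build the Huffman tree bottom-up:
combine D(75), C(106) → 181
combine B(156), A(159) → 315
combine E(174), F(175) → 349
combine 181, 315 → 496
combine 349, 496 → 845
Each symbol's bit-cost is frequency × depth; summing gives 2186 bits (equivalently 181 + 315 + 349 + 496 + 845).

2186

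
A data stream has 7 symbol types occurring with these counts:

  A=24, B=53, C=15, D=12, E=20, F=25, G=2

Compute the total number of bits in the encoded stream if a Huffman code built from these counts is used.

389

Merge the two smallest weights repeatedly:
G(2) + D(12) → 14
14 + C(15) → 29
E(20) + A(24) → 44
F(25) + 29 → 54
44 + B(53) → 97
54 + 97 → 151
The encoded length is the sum of every internal node's weight: 14 + 29 + 44 + 54 + 97 + 151 = 389 bits.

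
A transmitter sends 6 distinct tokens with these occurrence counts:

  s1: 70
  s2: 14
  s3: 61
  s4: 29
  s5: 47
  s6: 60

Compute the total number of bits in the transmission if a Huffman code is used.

Greedily combine the two least-frequent nodes:
s2(14) + s4(29) → 43
43 + s5(47) → 90
s6(60) + s3(61) → 121
s1(70) + 90 → 160
121 + 160 → 281
Total encoded bits = sum of merged weights = 43 + 90 + 121 + 160 + 281 = 695.

695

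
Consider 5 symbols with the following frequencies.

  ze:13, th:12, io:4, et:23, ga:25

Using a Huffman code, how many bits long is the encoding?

170

Greedily combine the two least-frequent nodes:
combine io(4), th(12) → 16
combine ze(13), 16 → 29
combine et(23), ga(25) → 48
combine 29, 48 → 77
Each symbol's bit-cost is frequency × depth; summing gives 170 bits (equivalently 16 + 29 + 48 + 77).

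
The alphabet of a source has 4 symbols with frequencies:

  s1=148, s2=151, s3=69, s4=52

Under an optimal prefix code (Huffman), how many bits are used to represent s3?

3

Build the tree from the bottom:
merge s4(52) and s3(69): 121
merge 121 and s1(148): 269
merge s2(151) and 269: 420
The subtree containing s3 is merged 3 times, so code length = 3.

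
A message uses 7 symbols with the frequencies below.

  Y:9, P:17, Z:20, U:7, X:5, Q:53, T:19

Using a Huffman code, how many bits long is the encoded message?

Merge the two smallest weights repeatedly:
merge X(5) and U(7): 12
merge Y(9) and 12: 21
merge P(17) and T(19): 36
merge Z(20) and 21: 41
merge 36 and 41: 77
merge Q(53) and 77: 130
Each symbol's bit-cost is frequency × depth; summing gives 317 bits (equivalently 12 + 21 + 36 + 41 + 77 + 130).

317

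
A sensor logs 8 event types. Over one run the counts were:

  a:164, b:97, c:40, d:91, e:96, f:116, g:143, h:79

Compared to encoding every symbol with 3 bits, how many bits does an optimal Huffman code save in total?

Fixed-length: 3 bits × 826 symbols = 2478 bits.
Huffman merges:
merge c(40) and h(79): 119
merge d(91) and e(96): 187
merge b(97) and f(116): 213
merge 119 and g(143): 262
merge a(164) and 187: 351
merge 213 and 262: 475
merge 351 and 475: 826
Huffman total = 119 + 187 + 213 + 262 + 351 + 475 + 826 = 2433 bits.
Saving = 2478 − 2433 = 45 bits.

45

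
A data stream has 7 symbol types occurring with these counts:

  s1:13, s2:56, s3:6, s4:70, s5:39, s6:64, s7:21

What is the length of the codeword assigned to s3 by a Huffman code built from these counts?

5

Build the tree from the bottom:
s3(6) + s1(13) → 19
19 + s7(21) → 40
s5(39) + 40 → 79
s2(56) + s6(64) → 120
s4(70) + 79 → 149
120 + 149 → 269
The subtree containing s3 is merged 5 times, so code length = 5.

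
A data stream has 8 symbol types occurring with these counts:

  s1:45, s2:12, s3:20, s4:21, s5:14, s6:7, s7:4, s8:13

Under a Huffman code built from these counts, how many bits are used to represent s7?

4

Build the tree from the bottom:
s7(4) + s6(7) → 11
11 + s2(12) → 23
s8(13) + s5(14) → 27
s3(20) + s4(21) → 41
23 + 27 → 50
41 + s1(45) → 86
50 + 86 → 136
s7 sits 4 levels below the root, so its codeword is 4 bits.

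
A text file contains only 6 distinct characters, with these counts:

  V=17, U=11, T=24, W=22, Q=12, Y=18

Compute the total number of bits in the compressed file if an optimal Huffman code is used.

Merge the two smallest weights repeatedly:
merge U(11) and Q(12): 23
merge V(17) and Y(18): 35
merge W(22) and 23: 45
merge T(24) and 35: 59
merge 45 and 59: 104
Each symbol's bit-cost is frequency × depth; summing gives 266 bits (equivalently 23 + 35 + 45 + 59 + 104).

266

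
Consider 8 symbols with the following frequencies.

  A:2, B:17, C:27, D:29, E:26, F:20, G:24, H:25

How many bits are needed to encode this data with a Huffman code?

500

Build the Huffman tree bottom-up:
combine A(2), B(17) → 19
combine 19, F(20) → 39
combine G(24), H(25) → 49
combine E(26), C(27) → 53
combine D(29), 39 → 68
combine 49, 53 → 102
combine 68, 102 → 170
Each symbol's bit-cost is frequency × depth; summing gives 500 bits (equivalently 19 + 39 + 49 + 53 + 68 + 102 + 170).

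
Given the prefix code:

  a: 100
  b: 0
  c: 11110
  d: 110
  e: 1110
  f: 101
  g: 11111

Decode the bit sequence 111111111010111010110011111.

gcfdfag

Read left to right; each codeword is recognised as soon as it completes (prefix code):
  11111→g | 11110→c | 101→f | 110→d | 101→f | 100→a | 11111→g
Decoded message: gcfdfag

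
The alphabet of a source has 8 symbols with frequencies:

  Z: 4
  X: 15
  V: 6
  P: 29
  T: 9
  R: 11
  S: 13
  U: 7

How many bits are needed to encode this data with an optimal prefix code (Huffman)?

263

Build the Huffman tree bottom-up:
combine Z(4), V(6) → 10
combine U(7), T(9) → 16
combine 10, R(11) → 21
combine S(13), X(15) → 28
combine 16, 21 → 37
combine 28, P(29) → 57
combine 37, 57 → 94
The encoded length is the sum of every internal node's weight: 10 + 16 + 21 + 28 + 37 + 57 + 94 = 263 bits.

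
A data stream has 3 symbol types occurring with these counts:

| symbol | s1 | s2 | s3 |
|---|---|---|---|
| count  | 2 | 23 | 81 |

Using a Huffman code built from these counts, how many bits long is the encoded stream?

Merge the two smallest weights repeatedly:
combine s1(2), s2(23) → 25
combine 25, s3(81) → 106
Total encoded bits = sum of merged weights = 25 + 106 = 131.

131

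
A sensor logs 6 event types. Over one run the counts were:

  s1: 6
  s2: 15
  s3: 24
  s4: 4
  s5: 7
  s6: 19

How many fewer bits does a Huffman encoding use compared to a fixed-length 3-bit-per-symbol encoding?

48

Fixed-length: 3 bits × 75 symbols = 225 bits.
Huffman merges:
merge s4(4) and s1(6): 10
merge s5(7) and 10: 17
merge s2(15) and 17: 32
merge s6(19) and s3(24): 43
merge 32 and 43: 75
Huffman total = 10 + 17 + 32 + 43 + 75 = 177 bits.
Saving = 225 − 177 = 48 bits.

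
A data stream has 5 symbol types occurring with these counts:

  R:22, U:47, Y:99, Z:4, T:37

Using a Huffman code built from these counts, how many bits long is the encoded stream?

408

Greedily combine the two least-frequent nodes:
Z(4) + R(22) → 26
26 + T(37) → 63
U(47) + 63 → 110
Y(99) + 110 → 209
The encoded length is the sum of every internal node's weight: 26 + 63 + 110 + 209 = 408 bits.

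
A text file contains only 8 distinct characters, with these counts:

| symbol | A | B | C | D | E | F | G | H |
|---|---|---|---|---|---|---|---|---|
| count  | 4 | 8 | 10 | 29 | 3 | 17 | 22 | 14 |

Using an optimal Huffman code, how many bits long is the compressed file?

Merge the two smallest weights repeatedly:
combine E(3), A(4) → 7
combine 7, B(8) → 15
combine C(10), H(14) → 24
combine 15, F(17) → 32
combine G(22), 24 → 46
combine D(29), 32 → 61
combine 46, 61 → 107
Total encoded bits = sum of merged weights = 7 + 15 + 24 + 32 + 46 + 61 + 107 = 292.

292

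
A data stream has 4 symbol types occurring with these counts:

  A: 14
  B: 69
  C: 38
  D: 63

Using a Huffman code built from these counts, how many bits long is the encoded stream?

351

Greedily combine the two least-frequent nodes:
combine A(14), C(38) → 52
combine 52, D(63) → 115
combine B(69), 115 → 184
Each symbol's bit-cost is frequency × depth; summing gives 351 bits (equivalently 52 + 115 + 184).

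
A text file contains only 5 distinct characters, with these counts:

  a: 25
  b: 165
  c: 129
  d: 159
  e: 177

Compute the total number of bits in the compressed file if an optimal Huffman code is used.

Merge the two smallest weights repeatedly:
combine a(25), c(129) → 154
combine 154, d(159) → 313
combine b(165), e(177) → 342
combine 313, 342 → 655
The encoded length is the sum of every internal node's weight: 154 + 313 + 342 + 655 = 1464 bits.

1464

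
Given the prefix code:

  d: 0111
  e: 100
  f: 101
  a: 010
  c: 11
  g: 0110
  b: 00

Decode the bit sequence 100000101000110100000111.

ebaegebd

Read left to right; each codeword is recognised as soon as it completes (prefix code):
  100→e | 00→b | 010→a | 100→e | 0110→g | 100→e | 00→b | 0111→d
Decoded message: ebaegebd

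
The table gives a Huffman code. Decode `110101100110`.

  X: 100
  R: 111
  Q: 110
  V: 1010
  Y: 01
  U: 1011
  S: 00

Read left to right; each codeword is recognised as soon as it completes (prefix code):
  110→Q | 1011→U | 00→S | 110→Q
Decoded message: QUSQ

QUSQ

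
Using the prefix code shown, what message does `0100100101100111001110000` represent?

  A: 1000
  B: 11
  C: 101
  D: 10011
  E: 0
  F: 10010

EFECDDAE

Read left to right; each codeword is recognised as soon as it completes (prefix code):
  0→E | 10010→F | 0→E | 101→C | 10011→D | 10011→D | 1000→A | 0→E
Decoded message: EFECDDAE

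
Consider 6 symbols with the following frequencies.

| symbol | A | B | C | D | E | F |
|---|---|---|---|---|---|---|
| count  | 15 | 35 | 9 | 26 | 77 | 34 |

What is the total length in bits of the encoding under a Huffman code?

458

Build the Huffman tree bottom-up:
merge C(9) and A(15): 24
merge 24 and D(26): 50
merge F(34) and B(35): 69
merge 50 and 69: 119
merge E(77) and 119: 196
Total encoded bits = sum of merged weights = 24 + 50 + 69 + 119 + 196 = 458.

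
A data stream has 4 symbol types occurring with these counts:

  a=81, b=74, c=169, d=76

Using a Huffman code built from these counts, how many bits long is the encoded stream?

781

Merge the two smallest weights repeatedly:
merge b(74) and d(76): 150
merge a(81) and 150: 231
merge c(169) and 231: 400
Each symbol's bit-cost is frequency × depth; summing gives 781 bits (equivalently 150 + 231 + 400).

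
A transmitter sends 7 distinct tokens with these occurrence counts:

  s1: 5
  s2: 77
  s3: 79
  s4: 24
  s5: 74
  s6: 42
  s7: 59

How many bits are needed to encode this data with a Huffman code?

Build the Huffman tree bottom-up:
combine s1(5), s4(24) → 29
combine 29, s6(42) → 71
combine s7(59), 71 → 130
combine s5(74), s2(77) → 151
combine s3(79), 130 → 209
combine 151, 209 → 360
The encoded length is the sum of every internal node's weight: 29 + 71 + 130 + 151 + 209 + 360 = 950 bits.

950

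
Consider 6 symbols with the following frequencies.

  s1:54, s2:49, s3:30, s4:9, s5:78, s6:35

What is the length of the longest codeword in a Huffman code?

4

Merge the two lowest-weight nodes at each step:
merge s4(9) and s3(30): 39
merge s6(35) and 39: 74
merge s2(49) and s1(54): 103
merge 74 and s5(78): 152
merge 103 and 152: 255
Maximum depth reached is 4.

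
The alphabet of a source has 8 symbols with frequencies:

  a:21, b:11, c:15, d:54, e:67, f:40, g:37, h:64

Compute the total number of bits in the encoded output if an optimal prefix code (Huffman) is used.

869

Build the Huffman tree bottom-up:
merge b(11) and c(15): 26
merge a(21) and 26: 47
merge g(37) and f(40): 77
merge 47 and d(54): 101
merge h(64) and e(67): 131
merge 77 and 101: 178
merge 131 and 178: 309
Each symbol's bit-cost is frequency × depth; summing gives 869 bits (equivalently 26 + 47 + 77 + 101 + 131 + 178 + 309).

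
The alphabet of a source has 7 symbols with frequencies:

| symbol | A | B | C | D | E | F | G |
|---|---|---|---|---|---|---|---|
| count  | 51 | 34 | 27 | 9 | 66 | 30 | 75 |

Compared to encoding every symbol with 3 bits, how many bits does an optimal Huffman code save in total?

Fixed-length: 3 bits × 292 symbols = 876 bits.
Huffman merges:
D(9) + C(27) → 36
F(30) + B(34) → 64
36 + A(51) → 87
64 + E(66) → 130
G(75) + 87 → 162
130 + 162 → 292
Huffman total = 36 + 64 + 87 + 130 + 162 + 292 = 771 bits.
Saving = 876 − 771 = 105 bits.

105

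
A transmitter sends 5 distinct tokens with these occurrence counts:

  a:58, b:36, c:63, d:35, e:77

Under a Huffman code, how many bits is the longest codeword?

Merge the two lowest-weight nodes at each step:
combine d(35), b(36) → 71
combine a(58), c(63) → 121
combine 71, e(77) → 148
combine 121, 148 → 269
Maximum depth reached is 3.

3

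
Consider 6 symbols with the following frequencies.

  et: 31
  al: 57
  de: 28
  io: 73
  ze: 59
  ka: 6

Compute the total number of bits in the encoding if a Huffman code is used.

Merge the two smallest weights repeatedly:
ka(6) + de(28) → 34
et(31) + 34 → 65
al(57) + ze(59) → 116
65 + io(73) → 138
116 + 138 → 254
The encoded length is the sum of every internal node's weight: 34 + 65 + 116 + 138 + 254 = 607 bits.

607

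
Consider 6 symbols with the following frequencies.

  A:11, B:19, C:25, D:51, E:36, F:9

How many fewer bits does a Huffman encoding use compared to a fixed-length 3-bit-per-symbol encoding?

92

Fixed-length: 3 bits × 151 symbols = 453 bits.
Huffman merges:
F(9) + A(11) → 20
B(19) + 20 → 39
C(25) + E(36) → 61
39 + D(51) → 90
61 + 90 → 151
Huffman total = 20 + 39 + 61 + 90 + 151 = 361 bits.
Saving = 453 − 361 = 92 bits.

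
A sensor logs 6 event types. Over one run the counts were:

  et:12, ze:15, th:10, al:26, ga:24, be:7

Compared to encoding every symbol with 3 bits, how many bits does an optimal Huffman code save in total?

50

Fixed-length: 3 bits × 94 symbols = 282 bits.
Huffman merges:
be(7) + th(10) → 17
et(12) + ze(15) → 27
17 + ga(24) → 41
al(26) + 27 → 53
41 + 53 → 94
Huffman total = 17 + 27 + 41 + 53 + 94 = 232 bits.
Saving = 282 − 232 = 50 bits.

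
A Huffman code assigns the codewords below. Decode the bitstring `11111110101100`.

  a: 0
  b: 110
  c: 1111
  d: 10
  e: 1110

Read left to right; each codeword is recognised as soon as it completes (prefix code):
  1111→c | 1110→e | 10→d | 110→b | 0→a
Decoded message: cedba

cedba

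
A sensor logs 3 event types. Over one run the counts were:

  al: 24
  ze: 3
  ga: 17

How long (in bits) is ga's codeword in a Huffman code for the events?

Huffman merges, smallest pair first:
merge ze(3) and ga(17): 20
merge 20 and al(24): 44
ga sits 2 levels below the root, so its codeword is 2 bits.

2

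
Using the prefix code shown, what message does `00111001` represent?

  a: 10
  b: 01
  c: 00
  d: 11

cdab

Read left to right; each codeword is recognised as soon as it completes (prefix code):
  00→c | 11→d | 10→a | 01→b
Decoded message: cdab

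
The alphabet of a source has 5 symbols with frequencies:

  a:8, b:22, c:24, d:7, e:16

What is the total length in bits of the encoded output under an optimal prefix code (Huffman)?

Build the Huffman tree bottom-up:
d(7) + a(8) → 15
15 + e(16) → 31
b(22) + c(24) → 46
31 + 46 → 77
The encoded length is the sum of every internal node's weight: 15 + 31 + 46 + 77 = 169 bits.

169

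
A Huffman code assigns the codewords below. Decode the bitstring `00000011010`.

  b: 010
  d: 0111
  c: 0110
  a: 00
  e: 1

Read left to right; each codeword is recognised as soon as it completes (prefix code):
  00→a | 00→a | 00→a | 1→e | 1→e | 010→b
Decoded message: aaaeeb

aaaeeb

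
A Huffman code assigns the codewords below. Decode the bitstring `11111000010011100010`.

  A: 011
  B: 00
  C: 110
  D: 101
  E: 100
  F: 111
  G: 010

Read left to right; each codeword is recognised as soon as it completes (prefix code):
  111→F | 110→C | 00→B | 010→G | 011→A | 100→E | 010→G
Decoded message: FCBGAEG

FCBGAEG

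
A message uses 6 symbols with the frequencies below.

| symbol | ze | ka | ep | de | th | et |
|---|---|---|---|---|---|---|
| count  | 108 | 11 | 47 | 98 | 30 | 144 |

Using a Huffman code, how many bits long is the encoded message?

1005

Greedily combine the two least-frequent nodes:
combine ka(11), th(30) → 41
combine 41, ep(47) → 88
combine 88, de(98) → 186
combine ze(108), et(144) → 252
combine 186, 252 → 438
Total encoded bits = sum of merged weights = 41 + 88 + 186 + 252 + 438 = 1005.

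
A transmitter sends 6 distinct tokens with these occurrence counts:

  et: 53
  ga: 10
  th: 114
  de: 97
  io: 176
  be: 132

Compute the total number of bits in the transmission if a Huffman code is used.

Merge the two smallest weights repeatedly:
combine ga(10), et(53) → 63
combine 63, de(97) → 160
combine th(114), be(132) → 246
combine 160, io(176) → 336
combine 246, 336 → 582
The encoded length is the sum of every internal node's weight: 63 + 160 + 246 + 336 + 582 = 1387 bits.

1387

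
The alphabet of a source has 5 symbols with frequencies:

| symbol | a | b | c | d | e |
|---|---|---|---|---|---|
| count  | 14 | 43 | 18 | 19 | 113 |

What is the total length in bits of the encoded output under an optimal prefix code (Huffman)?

384

Greedily combine the two least-frequent nodes:
merge a(14) and c(18): 32
merge d(19) and 32: 51
merge b(43) and 51: 94
merge 94 and e(113): 207
Total encoded bits = sum of merged weights = 32 + 51 + 94 + 207 = 384.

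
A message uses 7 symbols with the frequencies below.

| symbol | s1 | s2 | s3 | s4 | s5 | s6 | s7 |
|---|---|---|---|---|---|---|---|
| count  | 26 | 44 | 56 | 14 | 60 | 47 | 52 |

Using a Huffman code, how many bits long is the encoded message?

821

Build the Huffman tree bottom-up:
s4(14) + s1(26) → 40
40 + s2(44) → 84
s6(47) + s7(52) → 99
s3(56) + s5(60) → 116
84 + 99 → 183
116 + 183 → 299
Each symbol's bit-cost is frequency × depth; summing gives 821 bits (equivalently 40 + 84 + 99 + 116 + 183 + 299).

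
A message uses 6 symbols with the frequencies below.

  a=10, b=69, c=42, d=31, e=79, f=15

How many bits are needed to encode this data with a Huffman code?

573

Merge the two smallest weights repeatedly:
a(10) + f(15) → 25
25 + d(31) → 56
c(42) + 56 → 98
b(69) + e(79) → 148
98 + 148 → 246
Total encoded bits = sum of merged weights = 25 + 56 + 98 + 148 + 246 = 573.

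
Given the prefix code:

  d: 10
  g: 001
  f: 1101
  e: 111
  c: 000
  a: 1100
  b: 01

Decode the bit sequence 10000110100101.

Read left to right; each codeword is recognised as soon as it completes (prefix code):
  10→d | 000→c | 1101→f | 001→g | 01→b
Decoded message: dcfgb

dcfgb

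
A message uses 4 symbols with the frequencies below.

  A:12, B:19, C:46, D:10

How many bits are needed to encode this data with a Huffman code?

150

Merge the two smallest weights repeatedly:
merge D(10) and A(12): 22
merge B(19) and 22: 41
merge 41 and C(46): 87
Each symbol's bit-cost is frequency × depth; summing gives 150 bits (equivalently 22 + 41 + 87).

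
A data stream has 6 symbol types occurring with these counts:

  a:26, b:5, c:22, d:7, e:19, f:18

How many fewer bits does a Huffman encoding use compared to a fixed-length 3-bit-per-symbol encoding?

55

Fixed-length: 3 bits × 97 symbols = 291 bits.
Huffman merges:
b(5) + d(7) → 12
12 + f(18) → 30
e(19) + c(22) → 41
a(26) + 30 → 56
41 + 56 → 97
Huffman total = 12 + 30 + 41 + 56 + 97 = 236 bits.
Saving = 291 − 236 = 55 bits.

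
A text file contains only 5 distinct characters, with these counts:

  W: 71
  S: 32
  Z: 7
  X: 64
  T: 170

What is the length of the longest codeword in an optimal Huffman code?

4

Merge the two lowest-weight nodes at each step:
merge Z(7) and S(32): 39
merge 39 and X(64): 103
merge W(71) and 103: 174
merge T(170) and 174: 344
The rarest symbols sit at the bottom; the longest codeword is 4 bits.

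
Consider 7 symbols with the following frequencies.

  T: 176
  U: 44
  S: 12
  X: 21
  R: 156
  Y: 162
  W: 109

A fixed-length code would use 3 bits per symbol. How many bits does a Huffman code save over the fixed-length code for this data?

384

Fixed-length: 3 bits × 680 symbols = 2040 bits.
Huffman merges:
S(12) + X(21) → 33
33 + U(44) → 77
77 + W(109) → 186
R(156) + Y(162) → 318
T(176) + 186 → 362
318 + 362 → 680
Huffman total = 33 + 77 + 186 + 318 + 362 + 680 = 1656 bits.
Saving = 2040 − 1656 = 384 bits.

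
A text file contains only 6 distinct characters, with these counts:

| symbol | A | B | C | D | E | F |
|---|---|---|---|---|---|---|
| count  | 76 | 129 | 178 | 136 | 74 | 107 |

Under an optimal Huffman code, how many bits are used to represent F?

Repeatedly merge the two smallest:
combine E(74), A(76) → 150
combine F(107), B(129) → 236
combine D(136), 150 → 286
combine C(178), 236 → 414
combine 286, 414 → 700
F's leaf is at depth 3, giving a 3-bit codeword.

3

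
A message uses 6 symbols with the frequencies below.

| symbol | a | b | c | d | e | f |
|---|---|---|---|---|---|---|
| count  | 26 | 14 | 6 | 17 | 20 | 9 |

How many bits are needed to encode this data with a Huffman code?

228

Build the Huffman tree bottom-up:
merge c(6) and f(9): 15
merge b(14) and 15: 29
merge d(17) and e(20): 37
merge a(26) and 29: 55
merge 37 and 55: 92
Each symbol's bit-cost is frequency × depth; summing gives 228 bits (equivalently 15 + 29 + 37 + 55 + 92).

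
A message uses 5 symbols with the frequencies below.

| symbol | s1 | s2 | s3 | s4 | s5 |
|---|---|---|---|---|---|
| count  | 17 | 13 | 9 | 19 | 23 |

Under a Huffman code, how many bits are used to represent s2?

3

Build the tree from the bottom:
s3(9) + s2(13) → 22
s1(17) + s4(19) → 36
22 + s5(23) → 45
36 + 45 → 81
s2's leaf is at depth 3, giving a 3-bit codeword.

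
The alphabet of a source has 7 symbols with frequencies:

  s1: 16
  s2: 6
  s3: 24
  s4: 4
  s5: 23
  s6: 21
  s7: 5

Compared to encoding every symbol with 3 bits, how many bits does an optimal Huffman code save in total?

Fixed-length: 3 bits × 99 symbols = 297 bits.
Huffman merges:
s4(4) + s7(5) → 9
s2(6) + 9 → 15
15 + s1(16) → 31
s6(21) + s5(23) → 44
s3(24) + 31 → 55
44 + 55 → 99
Huffman total = 9 + 15 + 31 + 44 + 55 + 99 = 253 bits.
Saving = 297 − 253 = 44 bits.

44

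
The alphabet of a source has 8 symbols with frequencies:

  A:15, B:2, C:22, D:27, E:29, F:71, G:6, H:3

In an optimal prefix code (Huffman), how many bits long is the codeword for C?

3

Build the tree from the bottom:
combine B(2), H(3) → 5
combine 5, G(6) → 11
combine 11, A(15) → 26
combine C(22), 26 → 48
combine D(27), E(29) → 56
combine 48, 56 → 104
combine F(71), 104 → 175
C's leaf is at depth 3, giving a 3-bit codeword.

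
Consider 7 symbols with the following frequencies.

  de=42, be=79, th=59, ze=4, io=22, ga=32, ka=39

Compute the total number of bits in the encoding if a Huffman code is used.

Build the Huffman tree bottom-up:
ze(4) + io(22) → 26
26 + ga(32) → 58
ka(39) + de(42) → 81
58 + th(59) → 117
be(79) + 81 → 160
117 + 160 → 277
Total encoded bits = sum of merged weights = 26 + 58 + 81 + 117 + 160 + 277 = 719.

719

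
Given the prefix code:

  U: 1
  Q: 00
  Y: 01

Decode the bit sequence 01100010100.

Read left to right; each codeword is recognised as soon as it completes (prefix code):
  01→Y | 1→U | 00→Q | 01→Y | 01→Y | 00→Q
Decoded message: YUQYYQ

YUQYYQ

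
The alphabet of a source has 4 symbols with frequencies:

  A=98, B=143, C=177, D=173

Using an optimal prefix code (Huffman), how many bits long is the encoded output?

Greedily combine the two least-frequent nodes:
A(98) + B(143) → 241
D(173) + C(177) → 350
241 + 350 → 591
Total encoded bits = sum of merged weights = 241 + 350 + 591 = 1182.

1182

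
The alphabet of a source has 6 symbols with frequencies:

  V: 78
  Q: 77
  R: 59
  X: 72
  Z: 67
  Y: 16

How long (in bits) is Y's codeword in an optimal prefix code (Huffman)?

3

Huffman merges, smallest pair first:
merge Y(16) and R(59): 75
merge Z(67) and X(72): 139
merge 75 and Q(77): 152
merge V(78) and 139: 217
merge 152 and 217: 369
The subtree containing Y is merged 3 times, so code length = 3.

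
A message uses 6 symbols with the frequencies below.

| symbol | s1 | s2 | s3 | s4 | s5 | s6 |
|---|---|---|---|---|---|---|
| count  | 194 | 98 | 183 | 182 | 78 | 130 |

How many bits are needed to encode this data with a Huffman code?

2212

Greedily combine the two least-frequent nodes:
combine s5(78), s2(98) → 176
combine s6(130), 176 → 306
combine s4(182), s3(183) → 365
combine s1(194), 306 → 500
combine 365, 500 → 865
The encoded length is the sum of every internal node's weight: 176 + 306 + 365 + 500 + 865 = 2212 bits.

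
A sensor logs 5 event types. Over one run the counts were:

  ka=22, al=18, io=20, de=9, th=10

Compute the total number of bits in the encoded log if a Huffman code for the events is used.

Merge the two smallest weights repeatedly:
merge de(9) and th(10): 19
merge al(18) and 19: 37
merge io(20) and ka(22): 42
merge 37 and 42: 79
The encoded length is the sum of every internal node's weight: 19 + 37 + 42 + 79 = 177 bits.

177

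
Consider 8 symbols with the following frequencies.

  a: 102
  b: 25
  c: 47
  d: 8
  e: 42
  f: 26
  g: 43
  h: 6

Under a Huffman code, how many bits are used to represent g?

Build the tree from the bottom:
merge h(6) and d(8): 14
merge 14 and b(25): 39
merge f(26) and 39: 65
merge e(42) and g(43): 85
merge c(47) and 65: 112
merge 85 and a(102): 187
merge 112 and 187: 299
The subtree containing g is merged 3 times, so code length = 3.

3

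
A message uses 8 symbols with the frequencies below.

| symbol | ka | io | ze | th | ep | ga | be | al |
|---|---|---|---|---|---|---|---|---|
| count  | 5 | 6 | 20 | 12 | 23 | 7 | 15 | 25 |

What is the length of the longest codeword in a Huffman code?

Merge the two lowest-weight nodes at each step:
combine ka(5), io(6) → 11
combine ga(7), 11 → 18
combine th(12), be(15) → 27
combine 18, ze(20) → 38
combine ep(23), al(25) → 48
combine 27, 38 → 65
combine 48, 65 → 113
The first pair merged (ka, io) ends up deepest, at depth 5.

5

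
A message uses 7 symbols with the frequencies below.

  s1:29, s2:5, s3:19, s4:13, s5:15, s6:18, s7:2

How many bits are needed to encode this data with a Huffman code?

262

Greedily combine the two least-frequent nodes:
s7(2) + s2(5) → 7
7 + s4(13) → 20
s5(15) + s6(18) → 33
s3(19) + 20 → 39
s1(29) + 33 → 62
39 + 62 → 101
The encoded length is the sum of every internal node's weight: 7 + 20 + 33 + 39 + 62 + 101 = 262 bits.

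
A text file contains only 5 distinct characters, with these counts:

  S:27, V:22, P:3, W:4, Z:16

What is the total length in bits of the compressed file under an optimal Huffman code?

147

Build the Huffman tree bottom-up:
merge P(3) and W(4): 7
merge 7 and Z(16): 23
merge V(22) and 23: 45
merge S(27) and 45: 72
Each symbol's bit-cost is frequency × depth; summing gives 147 bits (equivalently 7 + 23 + 45 + 72).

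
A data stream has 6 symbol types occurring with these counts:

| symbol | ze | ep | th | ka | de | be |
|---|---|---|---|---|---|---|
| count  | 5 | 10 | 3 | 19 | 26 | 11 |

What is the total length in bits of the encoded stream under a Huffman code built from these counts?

Greedily combine the two least-frequent nodes:
th(3) + ze(5) → 8
8 + ep(10) → 18
be(11) + 18 → 29
ka(19) + de(26) → 45
29 + 45 → 74
Each symbol's bit-cost is frequency × depth; summing gives 174 bits (equivalently 8 + 18 + 29 + 45 + 74).

174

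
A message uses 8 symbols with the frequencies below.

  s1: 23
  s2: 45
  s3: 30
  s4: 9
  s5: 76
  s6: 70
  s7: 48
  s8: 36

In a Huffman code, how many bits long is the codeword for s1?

Repeatedly merge the two smallest:
merge s4(9) and s1(23): 32
merge s3(30) and 32: 62
merge s8(36) and s2(45): 81
merge s7(48) and 62: 110
merge s6(70) and s5(76): 146
merge 81 and 110: 191
merge 146 and 191: 337
s1 sits 5 levels below the root, so its codeword is 5 bits.

5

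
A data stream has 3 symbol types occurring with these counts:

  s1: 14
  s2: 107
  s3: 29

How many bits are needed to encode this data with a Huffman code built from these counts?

193

Merge the two smallest weights repeatedly:
s1(14) + s3(29) → 43
43 + s2(107) → 150
The encoded length is the sum of every internal node's weight: 43 + 150 = 193 bits.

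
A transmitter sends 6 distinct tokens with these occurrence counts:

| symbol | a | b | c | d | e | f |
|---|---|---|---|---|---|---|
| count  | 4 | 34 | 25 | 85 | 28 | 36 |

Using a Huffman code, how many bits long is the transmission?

495

Merge the two smallest weights repeatedly:
merge a(4) and c(25): 29
merge e(28) and 29: 57
merge b(34) and f(36): 70
merge 57 and 70: 127
merge d(85) and 127: 212
Total encoded bits = sum of merged weights = 29 + 57 + 70 + 127 + 212 = 495.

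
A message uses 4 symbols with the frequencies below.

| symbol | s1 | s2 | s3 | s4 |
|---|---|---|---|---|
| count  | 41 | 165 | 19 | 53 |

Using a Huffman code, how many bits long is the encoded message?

451

Build the Huffman tree bottom-up:
combine s3(19), s1(41) → 60
combine s4(53), 60 → 113
combine 113, s2(165) → 278
Total encoded bits = sum of merged weights = 60 + 113 + 278 = 451.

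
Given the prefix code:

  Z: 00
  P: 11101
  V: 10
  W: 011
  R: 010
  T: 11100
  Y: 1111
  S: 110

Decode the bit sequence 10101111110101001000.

Read left to right; each codeword is recognised as soon as it completes (prefix code):
  10→V | 10→V | 1111→Y | 110→S | 10→V | 10→V | 010→R | 00→Z
Decoded message: VVYSVVRZ

VVYSVVRZ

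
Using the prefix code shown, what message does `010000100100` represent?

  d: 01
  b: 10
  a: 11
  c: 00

Read left to right; each codeword is recognised as soon as it completes (prefix code):
  01→d | 00→c | 00→c | 10→b | 01→d | 00→c
Decoded message: dccbdc

dccbdc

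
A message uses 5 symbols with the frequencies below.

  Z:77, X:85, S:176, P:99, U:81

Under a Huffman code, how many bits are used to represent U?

Huffman merges, smallest pair first:
combine Z(77), U(81) → 158
combine X(85), P(99) → 184
combine 158, S(176) → 334
combine 184, 334 → 518
U's leaf is at depth 3, giving a 3-bit codeword.

3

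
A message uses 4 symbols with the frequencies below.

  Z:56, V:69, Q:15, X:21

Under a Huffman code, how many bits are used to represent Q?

3

Build the tree from the bottom:
Q(15) + X(21) → 36
36 + Z(56) → 92
V(69) + 92 → 161
Q's leaf is at depth 3, giving a 3-bit codeword.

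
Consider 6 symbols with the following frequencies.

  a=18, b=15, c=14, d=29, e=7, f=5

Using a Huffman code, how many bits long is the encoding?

Greedily combine the two least-frequent nodes:
merge f(5) and e(7): 12
merge 12 and c(14): 26
merge b(15) and a(18): 33
merge 26 and d(29): 55
merge 33 and 55: 88
Total encoded bits = sum of merged weights = 12 + 26 + 33 + 55 + 88 = 214.

214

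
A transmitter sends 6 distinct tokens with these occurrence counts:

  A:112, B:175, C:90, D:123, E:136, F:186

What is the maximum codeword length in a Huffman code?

Merge the two lowest-weight nodes at each step:
C(90) + A(112) → 202
D(123) + E(136) → 259
B(175) + F(186) → 361
202 + 259 → 461
361 + 461 → 822
The rarest symbols sit at the bottom; the longest codeword is 3 bits.

3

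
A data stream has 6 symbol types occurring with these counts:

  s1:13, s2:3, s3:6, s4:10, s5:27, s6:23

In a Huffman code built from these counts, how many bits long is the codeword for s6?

Huffman merges, smallest pair first:
combine s2(3), s3(6) → 9
combine 9, s4(10) → 19
combine s1(13), 19 → 32
combine s6(23), s5(27) → 50
combine 32, 50 → 82
s6 sits 2 levels below the root, so its codeword is 2 bits.

2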